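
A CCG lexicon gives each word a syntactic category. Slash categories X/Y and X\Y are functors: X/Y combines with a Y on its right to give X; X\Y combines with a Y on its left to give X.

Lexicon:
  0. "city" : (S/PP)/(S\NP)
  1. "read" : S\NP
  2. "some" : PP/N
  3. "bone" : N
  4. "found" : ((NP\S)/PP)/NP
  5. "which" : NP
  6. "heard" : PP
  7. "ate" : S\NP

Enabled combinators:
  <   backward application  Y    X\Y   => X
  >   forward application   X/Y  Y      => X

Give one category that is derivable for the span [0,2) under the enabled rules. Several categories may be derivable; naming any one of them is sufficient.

[0,8] S   <
  [0,7] NP   <
    [0,4] S   >
      [0,2] S/PP   >
        [0,1] "city" : (S/PP)/(S\NP)
        [1,2] "read" : S\NP
      [2,4] PP   >
        [2,3] "some" : PP/N
        [3,4] "bone" : N
    [4,7] NP\S   >
      [4,6] (NP\S)/PP   >
        [4,5] "found" : ((NP\S)/PP)/NP
        [5,6] "which" : NP
      [6,7] "heard" : PP
  [7,8] "ate" : S\NP

S/PP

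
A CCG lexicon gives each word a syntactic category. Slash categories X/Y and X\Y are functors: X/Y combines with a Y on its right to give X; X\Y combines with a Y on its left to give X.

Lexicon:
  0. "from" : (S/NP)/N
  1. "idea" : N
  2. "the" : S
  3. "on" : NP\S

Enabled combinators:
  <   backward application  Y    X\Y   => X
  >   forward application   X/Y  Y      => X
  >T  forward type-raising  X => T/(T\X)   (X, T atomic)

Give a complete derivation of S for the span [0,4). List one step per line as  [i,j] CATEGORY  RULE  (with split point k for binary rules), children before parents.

[0,4] S   >
  [0,2] S/NP   >
    [0,1] "from" : (S/NP)/N
    [1,2] "idea" : N
  [2,4] NP   >
    [2,3] NP/(NP\S)   >T
      [2,3] "the" : S
    [3,4] "on" : NP\S

[0,1] (S/NP)/N  lex  "from"
[1,2] N  lex  "idea"
[0,2] S/NP  >  k=1
[2,3] S  lex  "the"
[2,3] NP/(NP\S)  >T
[3,4] NP\S  lex  "on"
[2,4] NP  >  k=3
[0,4] S  >  k=2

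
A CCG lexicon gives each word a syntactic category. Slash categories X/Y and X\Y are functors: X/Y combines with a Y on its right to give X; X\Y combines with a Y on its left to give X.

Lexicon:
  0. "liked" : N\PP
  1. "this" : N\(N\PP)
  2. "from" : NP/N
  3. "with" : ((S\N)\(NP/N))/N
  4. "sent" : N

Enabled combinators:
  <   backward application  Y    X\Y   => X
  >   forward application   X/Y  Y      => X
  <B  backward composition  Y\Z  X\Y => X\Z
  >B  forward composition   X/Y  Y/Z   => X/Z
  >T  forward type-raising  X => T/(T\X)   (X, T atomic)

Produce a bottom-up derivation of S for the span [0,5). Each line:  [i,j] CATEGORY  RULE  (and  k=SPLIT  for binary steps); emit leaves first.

[0,1] N\PP  lex  "liked"
[1,2] N\(N\PP)  lex  "this"
[0,2] N  <  k=1
[2,3] NP/N  lex  "from"
[3,4] ((S\N)\(NP/N))/N  lex  "with"
[4,5] N  lex  "sent"
[3,5] (S\N)\(NP/N)  >  k=4
[2,5] S\N  <  k=3
[0,5] S  <  k=2

[0,5] S   <
  [0,2] N   <
    [0,1] "liked" : N\PP
    [1,2] "this" : N\(N\PP)
  [2,5] S\N   <
    [2,3] "from" : NP/N
    [3,5] (S\N)\(NP/N)   >
      [3,4] "with" : ((S\N)\(NP/N))/N
      [4,5] "sent" : N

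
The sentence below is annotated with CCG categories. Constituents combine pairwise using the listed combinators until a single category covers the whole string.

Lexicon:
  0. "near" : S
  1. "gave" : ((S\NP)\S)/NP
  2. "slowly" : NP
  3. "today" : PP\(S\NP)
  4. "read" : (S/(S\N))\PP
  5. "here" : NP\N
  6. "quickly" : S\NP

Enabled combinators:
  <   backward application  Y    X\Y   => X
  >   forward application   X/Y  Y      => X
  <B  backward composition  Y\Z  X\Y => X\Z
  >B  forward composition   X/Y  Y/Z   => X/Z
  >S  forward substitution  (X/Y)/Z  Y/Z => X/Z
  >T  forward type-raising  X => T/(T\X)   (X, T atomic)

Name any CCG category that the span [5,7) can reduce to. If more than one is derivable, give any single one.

[0,7] S   >
  [0,5] S/(S\N)   <
    [0,4] PP   <
      [0,1] "near" : S
      [1,4] PP\S   <B
        [1,3] (S\NP)\S   >
          [1,2] "gave" : ((S\NP)\S)/NP
          [2,3] "slowly" : NP
        [3,4] "today" : PP\(S\NP)
    [4,5] "read" : (S/(S\N))\PP
  [5,7] S\N   <B
    [5,6] "here" : NP\N
    [6,7] "quickly" : S\NP

S\N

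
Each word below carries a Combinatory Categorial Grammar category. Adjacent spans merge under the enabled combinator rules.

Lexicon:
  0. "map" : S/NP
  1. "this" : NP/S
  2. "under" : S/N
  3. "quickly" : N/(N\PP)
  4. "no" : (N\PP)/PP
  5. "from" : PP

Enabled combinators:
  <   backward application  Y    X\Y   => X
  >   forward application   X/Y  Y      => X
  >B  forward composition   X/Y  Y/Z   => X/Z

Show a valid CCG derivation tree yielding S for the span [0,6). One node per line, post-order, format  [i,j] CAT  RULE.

[0,6] S   >
  [0,3] S/N   >B
    [0,2] S/S   >B
      [0,1] "map" : S/NP
      [1,2] "this" : NP/S
    [2,3] "under" : S/N
  [3,6] N   >
    [3,4] "quickly" : N/(N\PP)
    [4,6] N\PP   >
      [4,5] "no" : (N\PP)/PP
      [5,6] "from" : PP

[0,1] S/NP  lex  "map"
[1,2] NP/S  lex  "this"
[0,2] S/S  >B  k=1
[2,3] S/N  lex  "under"
[0,3] S/N  >B  k=2
[3,4] N/(N\PP)  lex  "quickly"
[4,5] (N\PP)/PP  lex  "no"
[5,6] PP  lex  "from"
[4,6] N\PP  >  k=5
[3,6] N  >  k=4
[0,6] S  >  k=3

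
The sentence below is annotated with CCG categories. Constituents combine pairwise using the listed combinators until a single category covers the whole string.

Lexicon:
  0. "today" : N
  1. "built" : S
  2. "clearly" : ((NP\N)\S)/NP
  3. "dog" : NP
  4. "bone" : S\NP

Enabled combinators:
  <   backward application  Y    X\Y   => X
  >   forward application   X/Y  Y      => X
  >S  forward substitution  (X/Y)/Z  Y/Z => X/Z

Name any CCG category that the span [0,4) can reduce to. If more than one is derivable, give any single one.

NP

[0,5] S   <
  [0,4] NP   <
    [0,1] "today" : N
    [1,4] NP\N   <
      [1,2] "built" : S
      [2,4] (NP\N)\S   >
        [2,3] "clearly" : ((NP\N)\S)/NP
        [3,4] "dog" : NP
  [4,5] "bone" : S\NP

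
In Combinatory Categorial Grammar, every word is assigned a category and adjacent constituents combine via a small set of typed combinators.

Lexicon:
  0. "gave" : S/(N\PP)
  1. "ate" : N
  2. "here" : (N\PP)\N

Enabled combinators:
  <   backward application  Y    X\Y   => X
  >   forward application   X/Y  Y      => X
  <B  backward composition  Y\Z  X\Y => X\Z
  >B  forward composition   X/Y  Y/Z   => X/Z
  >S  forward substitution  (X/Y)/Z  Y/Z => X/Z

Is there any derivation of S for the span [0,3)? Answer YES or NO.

YES

[0,3] S   >
  [0,1] "gave" : S/(N\PP)
  [1,3] N\PP   <
    [1,2] "ate" : N
    [2,3] "here" : (N\PP)\N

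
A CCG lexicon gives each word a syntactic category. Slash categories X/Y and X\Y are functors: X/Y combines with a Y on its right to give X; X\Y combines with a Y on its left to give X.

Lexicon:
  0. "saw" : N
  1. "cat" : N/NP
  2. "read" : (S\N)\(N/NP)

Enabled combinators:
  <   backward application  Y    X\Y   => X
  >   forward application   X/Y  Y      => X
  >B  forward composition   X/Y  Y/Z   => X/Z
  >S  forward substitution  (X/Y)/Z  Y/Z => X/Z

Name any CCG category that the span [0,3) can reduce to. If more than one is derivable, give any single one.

[0,3] S   <
  [0,1] "saw" : N
  [1,3] S\N   <
    [1,2] "cat" : N/NP
    [2,3] "read" : (S\N)\(N/NP)

S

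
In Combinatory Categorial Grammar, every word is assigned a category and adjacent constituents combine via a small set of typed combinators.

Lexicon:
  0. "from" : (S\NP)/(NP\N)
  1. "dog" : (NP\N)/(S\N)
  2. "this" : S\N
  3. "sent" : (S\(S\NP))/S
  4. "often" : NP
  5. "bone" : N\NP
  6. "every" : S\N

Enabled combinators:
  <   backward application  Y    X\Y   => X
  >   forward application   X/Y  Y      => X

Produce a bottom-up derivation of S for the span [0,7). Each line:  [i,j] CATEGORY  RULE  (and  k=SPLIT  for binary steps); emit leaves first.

[0,7] S   <
  [0,3] S\NP   >
    [0,1] "from" : (S\NP)/(NP\N)
    [1,3] NP\N   >
      [1,2] "dog" : (NP\N)/(S\N)
      [2,3] "this" : S\N
  [3,7] S\(S\NP)   >
    [3,4] "sent" : (S\(S\NP))/S
    [4,7] S   <
      [4,6] N   <
        [4,5] "often" : NP
        [5,6] "bone" : N\NP
      [6,7] "every" : S\N

[0,1] (S\NP)/(NP\N)  lex  "from"
[1,2] (NP\N)/(S\N)  lex  "dog"
[2,3] S\N  lex  "this"
[1,3] NP\N  >  k=2
[0,3] S\NP  >  k=1
[3,4] (S\(S\NP))/S  lex  "sent"
[4,5] NP  lex  "often"
[5,6] N\NP  lex  "bone"
[4,6] N  <  k=5
[6,7] S\N  lex  "every"
[4,7] S  <  k=6
[3,7] S\(S\NP)  >  k=4
[0,7] S  <  k=3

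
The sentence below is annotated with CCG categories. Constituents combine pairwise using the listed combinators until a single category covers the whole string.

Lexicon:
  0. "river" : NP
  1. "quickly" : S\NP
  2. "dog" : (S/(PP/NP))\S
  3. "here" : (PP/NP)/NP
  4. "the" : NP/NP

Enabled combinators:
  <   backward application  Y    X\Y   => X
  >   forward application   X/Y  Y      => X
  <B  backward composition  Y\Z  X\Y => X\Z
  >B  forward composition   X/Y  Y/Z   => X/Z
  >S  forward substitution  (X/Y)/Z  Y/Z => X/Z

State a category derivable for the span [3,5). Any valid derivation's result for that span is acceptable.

[0,5] S   >
  [0,3] S/(PP/NP)   <
    [0,2] S   <
      [0,1] "river" : NP
      [1,2] "quickly" : S\NP
    [2,3] "dog" : (S/(PP/NP))\S
  [3,5] PP/NP   >S
    [3,4] "here" : (PP/NP)/NP
    [4,5] "the" : NP/NP

PP/NP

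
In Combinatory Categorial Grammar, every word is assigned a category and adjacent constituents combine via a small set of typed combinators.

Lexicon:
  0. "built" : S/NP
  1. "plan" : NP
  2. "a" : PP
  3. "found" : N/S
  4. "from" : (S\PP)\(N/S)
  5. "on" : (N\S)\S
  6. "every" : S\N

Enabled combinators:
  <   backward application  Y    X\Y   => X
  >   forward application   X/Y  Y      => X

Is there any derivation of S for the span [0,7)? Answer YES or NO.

YES

[0,7] S   <
  [0,6] N   <
    [0,2] S   >
      [0,1] "built" : S/NP
      [1,2] "plan" : NP
    [2,6] N\S   <
      [2,5] S   <
        [2,3] "a" : PP
        [3,5] S\PP   <
          [3,4] "found" : N/S
          [4,5] "from" : (S\PP)\(N/S)
      [5,6] "on" : (N\S)\S
  [6,7] "every" : S\N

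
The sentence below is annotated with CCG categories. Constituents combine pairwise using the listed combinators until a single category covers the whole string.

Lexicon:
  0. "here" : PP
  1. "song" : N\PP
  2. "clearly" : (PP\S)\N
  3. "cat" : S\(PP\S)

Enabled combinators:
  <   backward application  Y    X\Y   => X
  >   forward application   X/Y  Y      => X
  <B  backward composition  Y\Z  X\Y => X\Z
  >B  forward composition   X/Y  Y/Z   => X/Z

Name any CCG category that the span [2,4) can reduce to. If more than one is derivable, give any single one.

[0,4] S   <
  [0,2] N   <
    [0,1] "here" : PP
    [1,2] "song" : N\PP
  [2,4] S\N   <B
    [2,3] "clearly" : (PP\S)\N
    [3,4] "cat" : S\(PP\S)

S\N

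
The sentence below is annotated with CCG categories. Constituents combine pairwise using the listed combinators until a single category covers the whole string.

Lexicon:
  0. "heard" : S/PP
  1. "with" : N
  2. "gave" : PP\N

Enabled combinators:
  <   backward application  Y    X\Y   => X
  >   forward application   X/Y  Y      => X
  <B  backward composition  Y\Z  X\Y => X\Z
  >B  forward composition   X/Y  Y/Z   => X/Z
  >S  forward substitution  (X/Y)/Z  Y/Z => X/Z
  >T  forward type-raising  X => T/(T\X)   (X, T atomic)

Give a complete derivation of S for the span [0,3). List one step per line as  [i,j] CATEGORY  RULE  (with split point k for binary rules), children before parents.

[0,3] S   >
  [0,1] "heard" : S/PP
  [1,3] PP   <
    [1,2] "with" : N
    [2,3] "gave" : PP\N

[0,1] S/PP  lex  "heard"
[1,2] N  lex  "with"
[2,3] PP\N  lex  "gave"
[1,3] PP  <  k=2
[0,3] S  >  k=1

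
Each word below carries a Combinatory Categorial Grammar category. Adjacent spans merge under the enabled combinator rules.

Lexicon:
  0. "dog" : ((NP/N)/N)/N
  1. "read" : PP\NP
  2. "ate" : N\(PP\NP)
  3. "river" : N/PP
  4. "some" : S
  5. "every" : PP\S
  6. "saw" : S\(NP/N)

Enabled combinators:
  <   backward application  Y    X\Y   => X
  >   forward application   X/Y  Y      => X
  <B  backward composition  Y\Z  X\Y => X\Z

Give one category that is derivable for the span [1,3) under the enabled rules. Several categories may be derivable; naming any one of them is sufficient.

[0,7] S   <
  [0,6] NP/N   >
    [0,3] (NP/N)/N   >
      [0,1] "dog" : ((NP/N)/N)/N
      [1,3] N   <
        [1,2] "read" : PP\NP
        [2,3] "ate" : N\(PP\NP)
    [3,6] N   >
      [3,4] "river" : N/PP
      [4,6] PP   <
        [4,5] "some" : S
        [5,6] "every" : PP\S
  [6,7] "saw" : S\(NP/N)

N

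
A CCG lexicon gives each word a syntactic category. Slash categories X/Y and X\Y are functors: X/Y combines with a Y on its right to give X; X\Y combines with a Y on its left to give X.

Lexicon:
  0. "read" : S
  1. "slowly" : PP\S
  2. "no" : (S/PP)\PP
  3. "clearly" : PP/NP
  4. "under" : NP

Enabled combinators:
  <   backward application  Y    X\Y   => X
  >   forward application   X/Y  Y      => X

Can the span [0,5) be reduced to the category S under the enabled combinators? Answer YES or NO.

[0,5] S   >
  [0,3] S/PP   <
    [0,2] PP   <
      [0,1] "read" : S
      [1,2] "slowly" : PP\S
    [2,3] "no" : (S/PP)\PP
  [3,5] PP   >
    [3,4] "clearly" : PP/NP
    [4,5] "under" : NP

YES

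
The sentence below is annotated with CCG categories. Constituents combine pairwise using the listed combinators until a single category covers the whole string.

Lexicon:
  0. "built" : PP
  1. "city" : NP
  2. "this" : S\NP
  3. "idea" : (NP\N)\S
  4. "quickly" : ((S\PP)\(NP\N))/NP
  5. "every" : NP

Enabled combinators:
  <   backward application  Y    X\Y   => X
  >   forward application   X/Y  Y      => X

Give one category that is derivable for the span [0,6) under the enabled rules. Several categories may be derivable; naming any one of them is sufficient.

[0,6] S   <
  [0,1] "built" : PP
  [1,6] S\PP   <
    [1,4] NP\N   <
      [1,3] S   <
        [1,2] "city" : NP
        [2,3] "this" : S\NP
      [3,4] "idea" : (NP\N)\S
    [4,6] (S\PP)\(NP\N)   >
      [4,5] "quickly" : ((S\PP)\(NP\N))/NP
      [5,6] "every" : NP

S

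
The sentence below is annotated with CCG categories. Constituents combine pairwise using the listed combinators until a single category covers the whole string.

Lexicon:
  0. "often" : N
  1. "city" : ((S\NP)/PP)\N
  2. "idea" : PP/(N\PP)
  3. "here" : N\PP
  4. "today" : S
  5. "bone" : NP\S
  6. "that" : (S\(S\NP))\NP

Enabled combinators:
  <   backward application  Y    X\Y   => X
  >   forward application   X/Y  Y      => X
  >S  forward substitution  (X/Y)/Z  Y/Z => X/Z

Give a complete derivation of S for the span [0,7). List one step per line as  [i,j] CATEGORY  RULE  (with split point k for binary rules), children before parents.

[0,7] S   <
  [0,4] S\NP   >
    [0,2] (S\NP)/PP   <
      [0,1] "often" : N
      [1,2] "city" : ((S\NP)/PP)\N
    [2,4] PP   >
      [2,3] "idea" : PP/(N\PP)
      [3,4] "here" : N\PP
  [4,7] S\(S\NP)   <
    [4,6] NP   <
      [4,5] "today" : S
      [5,6] "bone" : NP\S
    [6,7] "that" : (S\(S\NP))\NP

[0,1] N  lex  "often"
[1,2] ((S\NP)/PP)\N  lex  "city"
[0,2] (S\NP)/PP  <  k=1
[2,3] PP/(N\PP)  lex  "idea"
[3,4] N\PP  lex  "here"
[2,4] PP  >  k=3
[0,4] S\NP  >  k=2
[4,5] S  lex  "today"
[5,6] NP\S  lex  "bone"
[4,6] NP  <  k=5
[6,7] (S\(S\NP))\NP  lex  "that"
[4,7] S\(S\NP)  <  k=6
[0,7] S  <  k=4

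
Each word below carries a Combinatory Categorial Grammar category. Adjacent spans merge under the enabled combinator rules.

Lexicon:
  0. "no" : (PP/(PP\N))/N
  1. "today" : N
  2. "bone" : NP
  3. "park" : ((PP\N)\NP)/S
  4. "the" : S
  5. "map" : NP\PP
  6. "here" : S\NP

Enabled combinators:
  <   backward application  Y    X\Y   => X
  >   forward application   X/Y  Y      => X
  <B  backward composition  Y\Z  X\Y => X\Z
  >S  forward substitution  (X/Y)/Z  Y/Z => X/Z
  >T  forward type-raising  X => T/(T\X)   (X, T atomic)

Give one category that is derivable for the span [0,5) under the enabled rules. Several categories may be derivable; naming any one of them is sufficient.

[0,7] S   <
  [0,5] PP   >
    [0,2] PP/(PP\N)   >
      [0,1] "no" : (PP/(PP\N))/N
      [1,2] "today" : N
    [2,5] PP\N   <
      [2,3] "bone" : NP
      [3,5] (PP\N)\NP   >
        [3,4] "park" : ((PP\N)\NP)/S
        [4,5] "the" : S
  [5,7] S\PP   <B
    [5,6] "map" : NP\PP
    [6,7] "here" : S\NP

PP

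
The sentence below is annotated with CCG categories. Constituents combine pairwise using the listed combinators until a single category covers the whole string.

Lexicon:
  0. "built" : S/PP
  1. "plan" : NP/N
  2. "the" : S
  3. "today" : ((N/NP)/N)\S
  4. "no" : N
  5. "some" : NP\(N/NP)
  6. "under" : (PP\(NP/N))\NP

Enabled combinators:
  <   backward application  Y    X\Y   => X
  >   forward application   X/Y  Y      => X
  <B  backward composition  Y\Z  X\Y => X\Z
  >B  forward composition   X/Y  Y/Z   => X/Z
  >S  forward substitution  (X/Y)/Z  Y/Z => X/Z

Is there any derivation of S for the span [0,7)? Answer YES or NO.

[0,7] S   >
  [0,1] "built" : S/PP
  [1,7] PP   <
    [1,2] "plan" : NP/N
    [2,7] PP\(NP/N)   <
      [2,6] NP   <
        [2,5] N/NP   >
          [2,4] (N/NP)/N   <
            [2,3] "the" : S
            [3,4] "today" : ((N/NP)/N)\S
          [4,5] "no" : N
        [5,6] "some" : NP\(N/NP)
      [6,7] "under" : (PP\(NP/N))\NP

YES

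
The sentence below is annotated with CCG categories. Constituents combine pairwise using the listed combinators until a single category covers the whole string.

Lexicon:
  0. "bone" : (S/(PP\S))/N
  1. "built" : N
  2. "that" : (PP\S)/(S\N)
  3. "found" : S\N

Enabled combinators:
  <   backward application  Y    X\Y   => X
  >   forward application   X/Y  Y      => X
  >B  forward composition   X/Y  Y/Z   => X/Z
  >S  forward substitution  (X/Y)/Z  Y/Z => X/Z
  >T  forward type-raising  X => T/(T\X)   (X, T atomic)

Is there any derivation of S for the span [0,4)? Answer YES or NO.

YES

[0,4] S   >
  [0,2] S/(PP\S)   >
    [0,1] "bone" : (S/(PP\S))/N
    [1,2] "built" : N
  [2,4] PP\S   >
    [2,3] "that" : (PP\S)/(S\N)
    [3,4] "found" : S\N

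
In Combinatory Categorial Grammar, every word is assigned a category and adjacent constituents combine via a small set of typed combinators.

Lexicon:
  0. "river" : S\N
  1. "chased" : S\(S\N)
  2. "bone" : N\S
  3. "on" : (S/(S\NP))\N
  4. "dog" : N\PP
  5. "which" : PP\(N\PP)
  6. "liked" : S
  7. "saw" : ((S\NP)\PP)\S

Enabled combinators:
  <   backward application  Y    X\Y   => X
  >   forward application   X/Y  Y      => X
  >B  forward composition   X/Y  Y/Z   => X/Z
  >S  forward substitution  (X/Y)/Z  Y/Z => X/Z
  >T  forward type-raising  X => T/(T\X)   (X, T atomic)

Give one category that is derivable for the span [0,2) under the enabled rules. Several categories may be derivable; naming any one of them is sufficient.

S

[0,8] S   >
  [0,4] S/(S\NP)   <
    [0,3] N   <
      [0,2] S   <
        [0,1] "river" : S\N
        [1,2] "chased" : S\(S\N)
      [2,3] "bone" : N\S
    [3,4] "on" : (S/(S\NP))\N
  [4,8] S\NP   <
    [4,6] PP   <
      [4,5] "dog" : N\PP
      [5,6] "which" : PP\(N\PP)
    [6,8] (S\NP)\PP   <
      [6,7] "liked" : S
      [7,8] "saw" : ((S\NP)\PP)\S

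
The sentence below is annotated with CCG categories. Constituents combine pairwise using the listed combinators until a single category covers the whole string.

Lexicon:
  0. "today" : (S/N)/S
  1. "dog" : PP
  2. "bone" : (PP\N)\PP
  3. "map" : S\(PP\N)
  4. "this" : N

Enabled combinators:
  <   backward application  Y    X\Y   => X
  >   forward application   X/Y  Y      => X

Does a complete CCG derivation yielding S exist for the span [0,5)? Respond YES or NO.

YES

[0,5] S   >
  [0,4] S/N   >
    [0,1] "today" : (S/N)/S
    [1,4] S   <
      [1,3] PP\N   <
        [1,2] "dog" : PP
        [2,3] "bone" : (PP\N)\PP
      [3,4] "map" : S\(PP\N)
  [4,5] "this" : N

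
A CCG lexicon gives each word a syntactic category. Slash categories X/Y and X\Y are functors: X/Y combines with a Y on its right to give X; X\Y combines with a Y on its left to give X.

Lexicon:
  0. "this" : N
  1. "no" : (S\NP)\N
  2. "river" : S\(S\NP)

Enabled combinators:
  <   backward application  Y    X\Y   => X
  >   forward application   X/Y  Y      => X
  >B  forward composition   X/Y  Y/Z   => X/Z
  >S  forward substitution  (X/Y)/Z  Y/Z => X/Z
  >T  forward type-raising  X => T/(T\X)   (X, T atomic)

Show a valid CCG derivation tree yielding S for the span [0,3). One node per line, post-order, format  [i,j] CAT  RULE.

[0,1] N  lex  "this"
[1,2] (S\NP)\N  lex  "no"
[0,2] S\NP  <  k=1
[2,3] S\(S\NP)  lex  "river"
[0,3] S  <  k=2

[0,3] S   <
  [0,2] S\NP   <
    [0,1] "this" : N
    [1,2] "no" : (S\NP)\N
  [2,3] "river" : S\(S\NP)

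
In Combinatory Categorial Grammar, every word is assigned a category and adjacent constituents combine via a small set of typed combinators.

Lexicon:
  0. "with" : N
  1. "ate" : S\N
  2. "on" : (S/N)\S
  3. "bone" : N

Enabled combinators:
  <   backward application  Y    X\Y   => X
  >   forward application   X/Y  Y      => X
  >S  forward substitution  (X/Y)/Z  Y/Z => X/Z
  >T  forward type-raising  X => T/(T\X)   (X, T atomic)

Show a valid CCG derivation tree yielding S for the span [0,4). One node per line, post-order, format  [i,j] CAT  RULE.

[0,4] S   >
  [0,3] S/N   <
    [0,2] S   <
      [0,1] "with" : N
      [1,2] "ate" : S\N
    [2,3] "on" : (S/N)\S
  [3,4] "bone" : N

[0,1] N  lex  "with"
[1,2] S\N  lex  "ate"
[0,2] S  <  k=1
[2,3] (S/N)\S  lex  "on"
[0,3] S/N  <  k=2
[3,4] N  lex  "bone"
[0,4] S  >  k=3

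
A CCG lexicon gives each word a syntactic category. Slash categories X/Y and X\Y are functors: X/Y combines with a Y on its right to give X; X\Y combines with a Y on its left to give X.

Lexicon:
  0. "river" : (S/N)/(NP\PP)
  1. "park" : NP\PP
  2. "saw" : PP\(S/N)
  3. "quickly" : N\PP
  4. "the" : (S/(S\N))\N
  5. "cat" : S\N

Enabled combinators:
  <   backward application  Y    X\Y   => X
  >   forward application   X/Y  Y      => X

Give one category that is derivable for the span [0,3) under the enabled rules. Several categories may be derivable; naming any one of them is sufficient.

[0,6] S   >
  [0,5] S/(S\N)   <
    [0,4] N   <
      [0,3] PP   <
        [0,2] S/N   >
          [0,1] "river" : (S/N)/(NP\PP)
          [1,2] "park" : NP\PP
        [2,3] "saw" : PP\(S/N)
      [3,4] "quickly" : N\PP
    [4,5] "the" : (S/(S\N))\N
  [5,6] "cat" : S\N

PP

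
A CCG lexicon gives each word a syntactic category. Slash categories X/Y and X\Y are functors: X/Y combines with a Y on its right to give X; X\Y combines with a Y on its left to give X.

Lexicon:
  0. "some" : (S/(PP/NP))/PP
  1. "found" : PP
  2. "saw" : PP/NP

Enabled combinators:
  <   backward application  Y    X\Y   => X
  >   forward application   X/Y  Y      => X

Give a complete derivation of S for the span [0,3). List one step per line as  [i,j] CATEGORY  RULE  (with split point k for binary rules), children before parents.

[0,1] (S/(PP/NP))/PP  lex  "some"
[1,2] PP  lex  "found"
[0,2] S/(PP/NP)  >  k=1
[2,3] PP/NP  lex  "saw"
[0,3] S  >  k=2

[0,3] S   >
  [0,2] S/(PP/NP)   >
    [0,1] "some" : (S/(PP/NP))/PP
    [1,2] "found" : PP
  [2,3] "saw" : PP/NP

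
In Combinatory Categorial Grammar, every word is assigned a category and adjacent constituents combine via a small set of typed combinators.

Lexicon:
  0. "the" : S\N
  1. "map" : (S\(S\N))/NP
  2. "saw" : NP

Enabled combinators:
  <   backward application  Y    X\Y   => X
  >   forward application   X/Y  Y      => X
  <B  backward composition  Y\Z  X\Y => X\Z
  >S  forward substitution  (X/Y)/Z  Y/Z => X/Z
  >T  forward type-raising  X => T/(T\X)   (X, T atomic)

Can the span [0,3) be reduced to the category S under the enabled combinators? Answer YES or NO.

YES

[0,3] S   <
  [0,1] "the" : S\N
  [1,3] S\(S\N)   >
    [1,2] "map" : (S\(S\N))/NP
    [2,3] "saw" : NP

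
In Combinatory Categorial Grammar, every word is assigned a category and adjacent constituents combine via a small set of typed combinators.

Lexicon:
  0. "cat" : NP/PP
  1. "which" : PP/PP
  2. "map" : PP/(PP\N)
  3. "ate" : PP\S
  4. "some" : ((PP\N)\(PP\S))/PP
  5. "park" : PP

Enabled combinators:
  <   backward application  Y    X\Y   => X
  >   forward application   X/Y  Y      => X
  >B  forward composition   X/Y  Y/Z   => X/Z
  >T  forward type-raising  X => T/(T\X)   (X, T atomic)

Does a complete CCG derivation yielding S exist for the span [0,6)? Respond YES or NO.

NP/PP PP/PP PP/(PP\N) PP\S ((PP\N)\(PP\S))/PP PP
CKY chart[0,6] = {N/(N\NP), NP, NP/(NP\NP), NP/(PP\PP), PP/(PP\NP), S/(S\NP)}; S ∉ chart

NO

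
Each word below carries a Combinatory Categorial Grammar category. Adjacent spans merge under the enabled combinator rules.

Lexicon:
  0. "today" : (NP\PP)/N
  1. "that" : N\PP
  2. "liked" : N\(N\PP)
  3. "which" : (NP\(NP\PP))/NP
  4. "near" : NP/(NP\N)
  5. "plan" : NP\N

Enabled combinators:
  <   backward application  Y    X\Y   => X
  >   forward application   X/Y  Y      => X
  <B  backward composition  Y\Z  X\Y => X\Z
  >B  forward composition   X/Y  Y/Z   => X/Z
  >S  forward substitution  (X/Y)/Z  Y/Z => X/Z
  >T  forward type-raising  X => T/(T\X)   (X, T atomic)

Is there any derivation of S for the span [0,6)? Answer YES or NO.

NO

(NP\PP)/N N\PP N\(N\PP) (NP\(NP\PP))/NP NP/(NP\N) NP\N
CKY chart[0,6] = {N/(N\NP), NP, NP/(NP\NP), PP/(PP\NP), S/(S\NP)}; S ∉ chart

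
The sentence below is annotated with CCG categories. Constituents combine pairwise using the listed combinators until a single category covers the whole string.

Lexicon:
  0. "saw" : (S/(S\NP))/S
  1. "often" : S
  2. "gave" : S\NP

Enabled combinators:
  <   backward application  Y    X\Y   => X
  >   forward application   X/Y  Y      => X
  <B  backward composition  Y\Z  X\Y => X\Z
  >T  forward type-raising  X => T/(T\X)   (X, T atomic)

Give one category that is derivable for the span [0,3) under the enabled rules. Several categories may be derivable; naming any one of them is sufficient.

[0,3] S   >
  [0,2] S/(S\NP)   >
    [0,1] "saw" : (S/(S\NP))/S
    [1,2] "often" : S
  [2,3] "gave" : S\NP

S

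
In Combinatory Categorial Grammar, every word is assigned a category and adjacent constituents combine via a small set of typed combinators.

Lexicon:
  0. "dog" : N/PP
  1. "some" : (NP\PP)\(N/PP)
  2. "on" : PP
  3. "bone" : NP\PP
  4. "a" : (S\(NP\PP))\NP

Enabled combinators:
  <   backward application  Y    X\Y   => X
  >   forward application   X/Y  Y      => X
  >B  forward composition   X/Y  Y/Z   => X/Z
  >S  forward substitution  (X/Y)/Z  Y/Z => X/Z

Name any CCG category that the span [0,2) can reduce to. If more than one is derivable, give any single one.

NP\PP

[0,5] S   <
  [0,2] NP\PP   <
    [0,1] "dog" : N/PP
    [1,2] "some" : (NP\PP)\(N/PP)
  [2,5] S\(NP\PP)   <
    [2,4] NP   <
      [2,3] "on" : PP
      [3,4] "bone" : NP\PP
    [4,5] "a" : (S\(NP\PP))\NP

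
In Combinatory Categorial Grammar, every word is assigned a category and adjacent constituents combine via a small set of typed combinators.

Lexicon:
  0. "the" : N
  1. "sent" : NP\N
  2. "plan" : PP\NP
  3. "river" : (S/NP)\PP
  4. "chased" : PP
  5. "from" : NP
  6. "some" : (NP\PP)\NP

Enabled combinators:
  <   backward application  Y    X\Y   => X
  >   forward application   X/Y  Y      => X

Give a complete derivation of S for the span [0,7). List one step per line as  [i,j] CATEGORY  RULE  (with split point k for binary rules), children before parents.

[0,1] N  lex  "the"
[1,2] NP\N  lex  "sent"
[0,2] NP  <  k=1
[2,3] PP\NP  lex  "plan"
[0,3] PP  <  k=2
[3,4] (S/NP)\PP  lex  "river"
[0,4] S/NP  <  k=3
[4,5] PP  lex  "chased"
[5,6] NP  lex  "from"
[6,7] (NP\PP)\NP  lex  "some"
[5,7] NP\PP  <  k=6
[4,7] NP  <  k=5
[0,7] S  >  k=4

[0,7] S   >
  [0,4] S/NP   <
    [0,3] PP   <
      [0,2] NP   <
        [0,1] "the" : N
        [1,2] "sent" : NP\N
      [2,3] "plan" : PP\NP
    [3,4] "river" : (S/NP)\PP
  [4,7] NP   <
    [4,5] "chased" : PP
    [5,7] NP\PP   <
      [5,6] "from" : NP
      [6,7] "some" : (NP\PP)\NP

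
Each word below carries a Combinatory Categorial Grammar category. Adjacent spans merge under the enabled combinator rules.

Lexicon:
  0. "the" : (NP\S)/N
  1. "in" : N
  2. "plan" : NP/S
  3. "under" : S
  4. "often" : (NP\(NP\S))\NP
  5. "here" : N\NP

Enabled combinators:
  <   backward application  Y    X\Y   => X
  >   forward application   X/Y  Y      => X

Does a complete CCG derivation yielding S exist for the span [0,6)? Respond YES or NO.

(NP\S)/N N NP/S S (NP\(NP\S))\NP N\NP
CKY chart[0,6] = {N}; S ∉ chart

NO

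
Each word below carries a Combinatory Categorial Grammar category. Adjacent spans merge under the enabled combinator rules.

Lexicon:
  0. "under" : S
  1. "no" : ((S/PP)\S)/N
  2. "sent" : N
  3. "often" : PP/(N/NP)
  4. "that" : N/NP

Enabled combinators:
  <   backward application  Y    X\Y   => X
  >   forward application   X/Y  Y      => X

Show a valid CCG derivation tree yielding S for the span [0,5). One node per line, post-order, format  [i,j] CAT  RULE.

[0,5] S   >
  [0,3] S/PP   <
    [0,1] "under" : S
    [1,3] (S/PP)\S   >
      [1,2] "no" : ((S/PP)\S)/N
      [2,3] "sent" : N
  [3,5] PP   >
    [3,4] "often" : PP/(N/NP)
    [4,5] "that" : N/NP

[0,1] S  lex  "under"
[1,2] ((S/PP)\S)/N  lex  "no"
[2,3] N  lex  "sent"
[1,3] (S/PP)\S  >  k=2
[0,3] S/PP  <  k=1
[3,4] PP/(N/NP)  lex  "often"
[4,5] N/NP  lex  "that"
[3,5] PP  >  k=4
[0,5] S  >  k=3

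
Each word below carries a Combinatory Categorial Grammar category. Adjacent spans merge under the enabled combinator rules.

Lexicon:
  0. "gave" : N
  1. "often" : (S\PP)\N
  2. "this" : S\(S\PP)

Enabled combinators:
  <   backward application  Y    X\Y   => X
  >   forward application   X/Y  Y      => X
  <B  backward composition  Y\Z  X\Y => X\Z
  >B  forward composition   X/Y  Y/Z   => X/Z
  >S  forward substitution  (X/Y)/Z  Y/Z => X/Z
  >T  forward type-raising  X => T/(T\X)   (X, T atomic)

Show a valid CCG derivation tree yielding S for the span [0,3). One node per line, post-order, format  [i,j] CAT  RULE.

[0,1] N  lex  "gave"
[1,2] (S\PP)\N  lex  "often"
[2,3] S\(S\PP)  lex  "this"
[1,3] S\N  <B  k=2
[0,3] S  <  k=1

[0,3] S   <
  [0,1] "gave" : N
  [1,3] S\N   <B
    [1,2] "often" : (S\PP)\N
    [2,3] "this" : S\(S\PP)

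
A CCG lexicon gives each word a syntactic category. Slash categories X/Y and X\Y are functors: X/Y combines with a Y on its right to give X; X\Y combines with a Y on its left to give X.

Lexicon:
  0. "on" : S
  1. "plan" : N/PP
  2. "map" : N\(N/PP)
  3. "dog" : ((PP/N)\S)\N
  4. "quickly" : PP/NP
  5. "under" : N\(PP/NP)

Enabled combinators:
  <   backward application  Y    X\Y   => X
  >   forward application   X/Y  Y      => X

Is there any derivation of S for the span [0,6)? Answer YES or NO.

S N/PP N\(N/PP) ((PP/N)\S)\N PP/NP N\(PP/NP)
CKY chart[0,6] = {PP}; S ∉ chart

NO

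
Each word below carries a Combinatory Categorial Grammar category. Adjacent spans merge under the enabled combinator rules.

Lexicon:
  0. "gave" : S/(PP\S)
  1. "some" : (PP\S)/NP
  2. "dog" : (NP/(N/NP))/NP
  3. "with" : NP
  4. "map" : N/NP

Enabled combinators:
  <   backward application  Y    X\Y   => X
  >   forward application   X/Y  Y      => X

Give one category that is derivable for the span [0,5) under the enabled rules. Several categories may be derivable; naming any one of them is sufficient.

S

[0,5] S   >
  [0,1] "gave" : S/(PP\S)
  [1,5] PP\S   >
    [1,2] "some" : (PP\S)/NP
    [2,5] NP   >
      [2,4] NP/(N/NP)   >
        [2,3] "dog" : (NP/(N/NP))/NP
        [3,4] "with" : NP
      [4,5] "map" : N/NP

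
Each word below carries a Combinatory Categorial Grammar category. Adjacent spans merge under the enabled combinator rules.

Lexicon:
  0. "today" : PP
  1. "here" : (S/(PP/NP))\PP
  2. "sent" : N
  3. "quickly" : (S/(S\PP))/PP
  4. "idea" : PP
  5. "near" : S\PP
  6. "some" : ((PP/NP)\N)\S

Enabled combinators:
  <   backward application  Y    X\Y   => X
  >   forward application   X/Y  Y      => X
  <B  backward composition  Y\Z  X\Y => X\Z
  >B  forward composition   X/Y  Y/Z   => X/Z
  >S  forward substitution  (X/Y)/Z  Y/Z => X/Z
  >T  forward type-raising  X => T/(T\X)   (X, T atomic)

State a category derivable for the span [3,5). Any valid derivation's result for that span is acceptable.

S/(S\PP)

[0,7] S   >
  [0,2] S/(PP/NP)   <
    [0,1] "today" : PP
    [1,2] "here" : (S/(PP/NP))\PP
  [2,7] PP/NP   <
    [2,3] "sent" : N
    [3,7] (PP/NP)\N   <
      [3,6] S   >
        [3,5] S/(S\PP)   >
          [3,4] "quickly" : (S/(S\PP))/PP
          [4,5] "idea" : PP
        [5,6] "near" : S\PP
      [6,7] "some" : ((PP/NP)\N)\S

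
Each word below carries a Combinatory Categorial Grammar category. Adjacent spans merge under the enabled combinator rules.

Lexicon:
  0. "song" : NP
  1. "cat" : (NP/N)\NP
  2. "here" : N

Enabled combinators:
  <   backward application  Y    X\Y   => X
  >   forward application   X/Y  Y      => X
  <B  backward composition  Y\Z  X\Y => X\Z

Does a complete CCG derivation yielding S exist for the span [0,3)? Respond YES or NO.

NP (NP/N)\NP N
CKY chart[0,3] = {NP}; S ∉ chart

NO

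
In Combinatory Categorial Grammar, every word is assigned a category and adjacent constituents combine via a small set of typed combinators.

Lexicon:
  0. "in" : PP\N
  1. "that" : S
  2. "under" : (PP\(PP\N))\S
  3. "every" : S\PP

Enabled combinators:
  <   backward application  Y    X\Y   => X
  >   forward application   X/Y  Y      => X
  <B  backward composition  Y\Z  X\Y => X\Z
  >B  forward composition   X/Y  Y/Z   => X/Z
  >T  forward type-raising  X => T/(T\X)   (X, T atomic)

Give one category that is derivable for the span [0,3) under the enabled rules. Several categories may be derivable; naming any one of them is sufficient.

PP

[0,4] S   <
  [0,3] PP   <
    [0,1] "in" : PP\N
    [1,3] PP\(PP\N)   <
      [1,2] "that" : S
      [2,3] "under" : (PP\(PP\N))\S
  [3,4] "every" : S\PP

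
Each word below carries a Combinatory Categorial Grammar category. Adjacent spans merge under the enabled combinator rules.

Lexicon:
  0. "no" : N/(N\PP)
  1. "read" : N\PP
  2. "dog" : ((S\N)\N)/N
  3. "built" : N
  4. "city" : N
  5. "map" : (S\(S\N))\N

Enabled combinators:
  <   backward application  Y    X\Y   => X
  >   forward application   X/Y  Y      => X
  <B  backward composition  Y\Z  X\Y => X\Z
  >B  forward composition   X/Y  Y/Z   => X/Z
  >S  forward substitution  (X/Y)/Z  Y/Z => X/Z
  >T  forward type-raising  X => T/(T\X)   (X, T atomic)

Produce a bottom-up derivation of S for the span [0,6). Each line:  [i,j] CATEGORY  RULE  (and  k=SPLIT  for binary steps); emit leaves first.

[0,6] S   <
  [0,4] S\N   <
    [0,2] N   >
      [0,1] "no" : N/(N\PP)
      [1,2] "read" : N\PP
    [2,4] (S\N)\N   >
      [2,3] "dog" : ((S\N)\N)/N
      [3,4] "built" : N
  [4,6] S\(S\N)   <
    [4,5] "city" : N
    [5,6] "map" : (S\(S\N))\N

[0,1] N/(N\PP)  lex  "no"
[1,2] N\PP  lex  "read"
[0,2] N  >  k=1
[2,3] ((S\N)\N)/N  lex  "dog"
[3,4] N  lex  "built"
[2,4] (S\N)\N  >  k=3
[0,4] S\N  <  k=2
[4,5] N  lex  "city"
[5,6] (S\(S\N))\N  lex  "map"
[4,6] S\(S\N)  <  k=5
[0,6] S  <  k=4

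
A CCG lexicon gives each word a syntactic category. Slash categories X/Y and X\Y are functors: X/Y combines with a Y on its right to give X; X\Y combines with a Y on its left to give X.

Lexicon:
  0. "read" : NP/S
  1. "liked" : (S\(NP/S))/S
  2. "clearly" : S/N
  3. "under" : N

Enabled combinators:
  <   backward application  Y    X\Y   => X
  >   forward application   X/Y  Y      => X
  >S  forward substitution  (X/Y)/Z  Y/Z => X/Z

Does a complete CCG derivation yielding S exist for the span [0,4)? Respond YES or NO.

YES

[0,4] S   <
  [0,1] "read" : NP/S
  [1,4] S\(NP/S)   >
    [1,2] "liked" : (S\(NP/S))/S
    [2,4] S   >
      [2,3] "clearly" : S/N
      [3,4] "under" : N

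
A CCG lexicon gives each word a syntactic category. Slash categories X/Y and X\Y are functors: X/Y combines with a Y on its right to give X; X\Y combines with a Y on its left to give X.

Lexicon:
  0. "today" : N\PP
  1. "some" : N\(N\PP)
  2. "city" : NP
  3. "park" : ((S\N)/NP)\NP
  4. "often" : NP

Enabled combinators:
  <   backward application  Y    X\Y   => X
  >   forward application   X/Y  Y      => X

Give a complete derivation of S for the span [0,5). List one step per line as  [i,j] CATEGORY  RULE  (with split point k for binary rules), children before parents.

[0,5] S   <
  [0,2] N   <
    [0,1] "today" : N\PP
    [1,2] "some" : N\(N\PP)
  [2,5] S\N   >
    [2,4] (S\N)/NP   <
      [2,3] "city" : NP
      [3,4] "park" : ((S\N)/NP)\NP
    [4,5] "often" : NP

[0,1] N\PP  lex  "today"
[1,2] N\(N\PP)  lex  "some"
[0,2] N  <  k=1
[2,3] NP  lex  "city"
[3,4] ((S\N)/NP)\NP  lex  "park"
[2,4] (S\N)/NP  <  k=3
[4,5] NP  lex  "often"
[2,5] S\N  >  k=4
[0,5] S  <  k=2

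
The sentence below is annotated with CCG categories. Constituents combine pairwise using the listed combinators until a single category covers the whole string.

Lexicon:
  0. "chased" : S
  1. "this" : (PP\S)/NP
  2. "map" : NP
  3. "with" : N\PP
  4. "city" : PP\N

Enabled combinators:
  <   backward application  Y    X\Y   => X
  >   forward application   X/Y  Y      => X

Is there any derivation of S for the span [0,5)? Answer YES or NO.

NO

S (PP\S)/NP NP N\PP PP\N
CKY chart[0,5] = {PP}; S ∉ chart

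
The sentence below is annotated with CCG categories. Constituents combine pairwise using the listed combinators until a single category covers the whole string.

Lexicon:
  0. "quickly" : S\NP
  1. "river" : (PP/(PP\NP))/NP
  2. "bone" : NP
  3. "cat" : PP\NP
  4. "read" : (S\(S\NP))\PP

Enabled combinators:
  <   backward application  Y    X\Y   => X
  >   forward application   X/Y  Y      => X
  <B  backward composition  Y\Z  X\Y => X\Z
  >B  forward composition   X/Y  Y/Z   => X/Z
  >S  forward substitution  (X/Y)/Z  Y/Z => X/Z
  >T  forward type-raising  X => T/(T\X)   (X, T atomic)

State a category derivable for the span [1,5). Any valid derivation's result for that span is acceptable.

[0,5] S   <
  [0,1] "quickly" : S\NP
  [1,5] S\(S\NP)   <
    [1,4] PP   >
      [1,3] PP/(PP\NP)   >
        [1,2] "river" : (PP/(PP\NP))/NP
        [2,3] "bone" : NP
      [3,4] "cat" : PP\NP
    [4,5] "read" : (S\(S\NP))\PP

S\(S\NP)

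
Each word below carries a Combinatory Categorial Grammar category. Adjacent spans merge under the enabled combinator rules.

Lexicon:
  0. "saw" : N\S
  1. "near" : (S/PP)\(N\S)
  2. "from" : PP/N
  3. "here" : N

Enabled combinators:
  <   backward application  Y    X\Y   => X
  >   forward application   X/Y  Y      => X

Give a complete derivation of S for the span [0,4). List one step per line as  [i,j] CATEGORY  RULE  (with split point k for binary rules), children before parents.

[0,1] N\S  lex  "saw"
[1,2] (S/PP)\(N\S)  lex  "near"
[0,2] S/PP  <  k=1
[2,3] PP/N  lex  "from"
[3,4] N  lex  "here"
[2,4] PP  >  k=3
[0,4] S  >  k=2

[0,4] S   >
  [0,2] S/PP   <
    [0,1] "saw" : N\S
    [1,2] "near" : (S/PP)\(N\S)
  [2,4] PP   >
    [2,3] "from" : PP/N
    [3,4] "here" : N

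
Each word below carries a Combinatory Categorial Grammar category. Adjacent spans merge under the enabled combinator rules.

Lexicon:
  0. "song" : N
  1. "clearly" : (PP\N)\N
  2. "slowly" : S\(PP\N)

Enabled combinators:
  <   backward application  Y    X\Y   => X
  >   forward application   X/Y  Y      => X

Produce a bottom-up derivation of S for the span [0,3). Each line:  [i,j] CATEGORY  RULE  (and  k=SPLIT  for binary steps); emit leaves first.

[0,1] N  lex  "song"
[1,2] (PP\N)\N  lex  "clearly"
[0,2] PP\N  <  k=1
[2,3] S\(PP\N)  lex  "slowly"
[0,3] S  <  k=2

[0,3] S   <
  [0,2] PP\N   <
    [0,1] "song" : N
    [1,2] "clearly" : (PP\N)\N
  [2,3] "slowly" : S\(PP\N)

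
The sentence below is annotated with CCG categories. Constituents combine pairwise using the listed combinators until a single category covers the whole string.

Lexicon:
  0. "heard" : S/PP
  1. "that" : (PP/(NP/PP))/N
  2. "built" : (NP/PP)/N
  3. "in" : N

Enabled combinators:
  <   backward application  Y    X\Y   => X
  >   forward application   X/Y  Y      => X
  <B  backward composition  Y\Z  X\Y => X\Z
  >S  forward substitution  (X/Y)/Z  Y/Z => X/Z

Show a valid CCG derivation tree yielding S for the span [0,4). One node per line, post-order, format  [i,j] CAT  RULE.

[0,4] S   >
  [0,1] "heard" : S/PP
  [1,4] PP   >
    [1,3] PP/N   >S
      [1,2] "that" : (PP/(NP/PP))/N
      [2,3] "built" : (NP/PP)/N
    [3,4] "in" : N

[0,1] S/PP  lex  "heard"
[1,2] (PP/(NP/PP))/N  lex  "that"
[2,3] (NP/PP)/N  lex  "built"
[1,3] PP/N  >S  k=2
[3,4] N  lex  "in"
[1,4] PP  >  k=3
[0,4] S  >  k=1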